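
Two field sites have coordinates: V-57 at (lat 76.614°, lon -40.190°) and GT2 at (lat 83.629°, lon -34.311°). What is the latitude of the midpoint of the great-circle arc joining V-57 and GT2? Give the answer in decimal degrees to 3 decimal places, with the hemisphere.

Bx = cos φ₂ cos Δλ = 0.110382,  By = cos φ₂ sin Δλ = 0.011366
φₘ = atan2(sin φ₁ + sin φ₂, √((cos φ₁ + Bx)² + By²)) = 80.13266°
λₘ = λ₁ + atan2(By, cos φ₁ + Bx) = -38.28594°

80.133°N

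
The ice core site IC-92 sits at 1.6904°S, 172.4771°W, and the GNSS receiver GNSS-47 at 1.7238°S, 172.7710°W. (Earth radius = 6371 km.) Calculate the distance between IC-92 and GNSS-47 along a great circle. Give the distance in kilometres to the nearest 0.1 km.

Δφ = -0.0334°,  Δλ = -0.2939°
a = sin²(Δφ/2) + cos φ₁ cos φ₂ sin²(Δλ/2) = 0.000007
c = 2·arcsin(√a) = 0.005160 rad = 0.2957°
d = R·c = 6371 × 0.005160 = 32.9 km

32.9 km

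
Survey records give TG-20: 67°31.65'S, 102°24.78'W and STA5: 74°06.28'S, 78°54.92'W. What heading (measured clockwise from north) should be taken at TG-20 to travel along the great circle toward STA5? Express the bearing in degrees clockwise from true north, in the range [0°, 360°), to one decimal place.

141.1°

TG-20: φ = -67.52750°, λ = -102.41300°
STA5: φ = -74.10467°, λ = -78.91533°
Δλ = 23.4977°
y = sin Δλ · cos φ₂ = 0.109200
x = cos φ₁ sin φ₂ − sin φ₁ cos φ₂ cos Δλ = -0.135528
θ = atan2(y, x) = 141.1404° → 141.1404° (mod 360°)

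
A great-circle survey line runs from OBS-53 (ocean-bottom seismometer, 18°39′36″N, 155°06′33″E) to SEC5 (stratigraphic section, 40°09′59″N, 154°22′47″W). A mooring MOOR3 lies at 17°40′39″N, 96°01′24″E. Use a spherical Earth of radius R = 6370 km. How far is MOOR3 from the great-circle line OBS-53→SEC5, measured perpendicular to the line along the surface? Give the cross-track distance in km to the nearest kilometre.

4127 km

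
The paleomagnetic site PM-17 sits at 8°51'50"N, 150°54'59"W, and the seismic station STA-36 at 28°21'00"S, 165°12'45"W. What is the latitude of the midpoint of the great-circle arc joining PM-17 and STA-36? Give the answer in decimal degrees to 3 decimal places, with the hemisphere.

PM-17: φ = +8.86389°, λ = -150.91639°
STA-36: φ = -28.35000°, λ = -165.21250°
Bx = cos φ₂ cos Δλ = 0.852810,  By = cos φ₂ sin Δλ = -0.217317
φₘ = atan2(sin φ₁ + sin φ₂, √((cos φ₁ + Bx)² + By²)) = -9.81764°
λₘ = λ₁ + atan2(By, cos φ₁ + Bx) = -157.64907°

9.818°S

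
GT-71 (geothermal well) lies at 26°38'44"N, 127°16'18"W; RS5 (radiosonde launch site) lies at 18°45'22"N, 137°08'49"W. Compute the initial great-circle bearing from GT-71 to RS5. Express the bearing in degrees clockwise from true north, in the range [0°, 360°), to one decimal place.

231.1°

GT-71: φ = +26.64556°, λ = -127.27167°
RS5: φ = +18.75611°, λ = -137.14694°
Δλ = -9.8753°
y = sin Δλ · cos φ₂ = -0.162396
x = cos φ₁ sin φ₂ − sin φ₁ cos φ₂ cos Δλ = -0.130970
θ = atan2(y, x) = -128.8856° → 231.1144° (mod 360°)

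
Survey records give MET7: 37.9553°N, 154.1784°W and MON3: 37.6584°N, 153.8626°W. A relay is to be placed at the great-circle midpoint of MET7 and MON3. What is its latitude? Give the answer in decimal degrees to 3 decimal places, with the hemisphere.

Bx = cos φ₂ cos Δλ = 0.791655,  By = cos φ₂ sin Δλ = 0.004363
φₘ = atan2(sin φ₁ + sin φ₂, √((cos φ₁ + Bx)² + By²)) = 37.80696°
λₘ = λ₁ + atan2(By, cos φ₁ + Bx) = -154.02018°

37.807°N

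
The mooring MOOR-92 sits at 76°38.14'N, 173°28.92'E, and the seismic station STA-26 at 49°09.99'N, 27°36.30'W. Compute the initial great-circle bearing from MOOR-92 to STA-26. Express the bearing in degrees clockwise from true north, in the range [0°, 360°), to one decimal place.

17.0°

MOOR-92: φ = +76.63567°, λ = +173.48200°
STA-26: φ = +49.16650°, λ = -27.60500°
Δλ = 158.9130°
y = sin Δλ · cos φ₂ = 0.235250
x = cos φ₁ sin φ₂ − sin φ₁ cos φ₂ cos Δλ = 0.768442
θ = atan2(y, x) = 17.0214° → 17.0214° (mod 360°)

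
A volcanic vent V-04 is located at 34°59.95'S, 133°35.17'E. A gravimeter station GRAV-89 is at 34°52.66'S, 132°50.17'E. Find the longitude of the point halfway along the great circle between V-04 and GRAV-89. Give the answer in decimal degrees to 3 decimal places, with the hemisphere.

133.211°E

V-04: φ = -34.99917°, λ = +133.58617°
GRAV-89: φ = -34.87767°, λ = +132.83617°
Bx = cos φ₂ cos Δλ = 0.820305,  By = cos φ₂ sin Δλ = -0.010738
φₘ = atan2(sin φ₁ + sin φ₂, √((cos φ₁ + Bx)² + By²)) = -34.93899°
λₘ = λ₁ + atan2(By, cos φ₁ + Bx) = 133.21089°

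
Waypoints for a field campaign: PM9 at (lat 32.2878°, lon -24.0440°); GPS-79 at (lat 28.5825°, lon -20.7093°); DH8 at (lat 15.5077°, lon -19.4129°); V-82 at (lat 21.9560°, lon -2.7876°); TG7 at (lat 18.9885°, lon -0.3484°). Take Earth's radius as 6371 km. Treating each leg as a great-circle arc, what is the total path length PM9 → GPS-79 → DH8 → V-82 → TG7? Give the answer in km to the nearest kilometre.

4288 km

PM9→GPS-79: c = 0.081844 rad, d = 521.43 km
GPS-79→DH8: c = 0.229154 rad, d = 1459.94 km
DH8→V-82: c = 0.296676 rad, d = 1890.13 km
V-82→TG7: c = 0.065365 rad, d = 416.44 km
Total = 521.43 + 1459.94 + 1890.13 + 416.44 = 4287.93 km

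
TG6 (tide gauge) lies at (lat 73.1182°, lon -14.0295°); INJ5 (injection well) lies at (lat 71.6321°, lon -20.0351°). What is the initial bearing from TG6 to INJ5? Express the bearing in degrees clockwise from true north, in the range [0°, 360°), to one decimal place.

233.6°

Δλ = -6.0056°
y = sin Δλ · cos φ₂ = -0.032969
x = cos φ₁ sin φ₂ − sin φ₁ cos φ₂ cos Δλ = -0.024279
θ = atan2(y, x) = -126.3689° → 233.6311° (mod 360°)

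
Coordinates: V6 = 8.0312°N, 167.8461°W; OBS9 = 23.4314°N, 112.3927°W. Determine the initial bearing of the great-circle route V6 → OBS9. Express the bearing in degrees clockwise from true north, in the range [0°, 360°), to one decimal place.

Δλ = 55.4534°
y = sin Δλ · cos φ₂ = 0.755743
x = cos φ₁ sin φ₂ − sin φ₁ cos φ₂ cos Δλ = 0.321056
θ = atan2(y, x) = 66.9831° → 66.9831° (mod 360°)

67.0°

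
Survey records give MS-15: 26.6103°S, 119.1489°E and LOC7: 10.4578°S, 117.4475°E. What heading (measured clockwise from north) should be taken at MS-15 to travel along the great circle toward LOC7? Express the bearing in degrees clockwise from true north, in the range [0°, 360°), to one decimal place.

354.0°

Δλ = -1.7014°
y = sin Δλ · cos φ₂ = -0.029197
x = cos φ₁ sin φ₂ − sin φ₁ cos φ₂ cos Δλ = 0.278001
θ = atan2(y, x) = -5.9956° → 354.0044° (mod 360°)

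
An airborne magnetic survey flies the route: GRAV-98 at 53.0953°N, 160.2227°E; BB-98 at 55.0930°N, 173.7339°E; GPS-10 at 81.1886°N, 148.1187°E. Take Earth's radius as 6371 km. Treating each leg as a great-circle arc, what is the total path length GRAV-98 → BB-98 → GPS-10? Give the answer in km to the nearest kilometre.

GRAV-98→BB-98: c = 0.142373 rad, d = 907.06 km
BB-98→GPS-10: c = 0.474664 rad, d = 3024.09 km
Total = 907.06 + 3024.09 = 3931.14 km

3931 km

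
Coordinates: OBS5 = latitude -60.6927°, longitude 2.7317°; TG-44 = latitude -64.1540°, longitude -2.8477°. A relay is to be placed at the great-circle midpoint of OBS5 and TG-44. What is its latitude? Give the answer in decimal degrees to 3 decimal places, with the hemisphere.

62.451°S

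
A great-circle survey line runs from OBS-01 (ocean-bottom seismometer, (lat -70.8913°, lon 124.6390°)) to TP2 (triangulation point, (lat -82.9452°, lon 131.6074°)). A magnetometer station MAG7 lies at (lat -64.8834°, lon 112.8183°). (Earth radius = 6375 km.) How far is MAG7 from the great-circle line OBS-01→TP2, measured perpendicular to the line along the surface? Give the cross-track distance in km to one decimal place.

δ₁₃ = central angle OBS-01→MAG7 = 0.130009 rad  (haversine)
θ₁₃ = bearing OBS-01→MAG7 = 317.879°,  θ₁₂ = bearing OBS-01→TP2 = 175.935°
dₓₜ = R·arcsin(sin δ₁₃ · sin(θ₁₃ − θ₁₂)) = 6375·arcsin(0.12964·sin(141.944°)) = 510.009 km
|dₓₜ| = 510.009 km

510.0 km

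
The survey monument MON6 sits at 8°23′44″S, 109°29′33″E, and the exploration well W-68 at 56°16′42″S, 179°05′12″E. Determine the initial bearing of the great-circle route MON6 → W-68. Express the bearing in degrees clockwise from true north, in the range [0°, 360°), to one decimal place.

146.8°

MON6: φ = -8.39556°, λ = +109.49250°
W-68: φ = -56.27833°, λ = +179.08667°
Δλ = 69.5942°
y = sin Δλ · cos φ₂ = 0.520321
x = cos φ₁ sin φ₂ − sin φ₁ cos φ₂ cos Δλ = -0.794569
θ = atan2(y, x) = 146.7814° → 146.7814° (mod 360°)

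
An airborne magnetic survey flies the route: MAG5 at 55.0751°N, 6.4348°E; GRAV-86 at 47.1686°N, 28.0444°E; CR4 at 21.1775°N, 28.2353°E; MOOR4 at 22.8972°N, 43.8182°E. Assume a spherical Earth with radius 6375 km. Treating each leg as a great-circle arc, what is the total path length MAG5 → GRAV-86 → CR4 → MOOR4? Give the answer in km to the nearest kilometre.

MAG5→GRAV-86: c = 0.272363 rad, d = 1736.31 km
GRAV-86→CR4: c = 0.453638 rad, d = 2891.94 km
CR4→MOOR4: c = 0.253759 rad, d = 1617.72 km
Total = 1736.31 + 2891.94 + 1617.72 = 6245.97 km

6246 km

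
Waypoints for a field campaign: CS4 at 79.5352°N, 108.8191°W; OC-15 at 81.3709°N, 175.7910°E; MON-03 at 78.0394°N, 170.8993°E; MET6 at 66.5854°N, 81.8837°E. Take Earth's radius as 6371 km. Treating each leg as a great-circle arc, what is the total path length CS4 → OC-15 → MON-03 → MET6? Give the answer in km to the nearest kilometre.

CS4→OC-15: c = 0.204763 rad, d = 1304.55 km
OC-15→MON-03: c = 0.060063 rad, d = 382.66 km
MON-03→MET6: c = 0.452981 rad, d = 2885.94 km
Total = 1304.55 + 382.66 + 2885.94 = 4573.15 km

4573 km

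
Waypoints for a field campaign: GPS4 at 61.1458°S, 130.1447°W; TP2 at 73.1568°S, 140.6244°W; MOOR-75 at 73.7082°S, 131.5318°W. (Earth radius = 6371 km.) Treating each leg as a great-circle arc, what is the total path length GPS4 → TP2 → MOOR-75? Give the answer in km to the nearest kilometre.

GPS4→TP2: c = 0.220559 rad, d = 1405.18 km
TP2→MOOR-75: c = 0.046215 rad, d = 294.43 km
Total = 1405.18 + 294.43 = 1699.62 km

1700 km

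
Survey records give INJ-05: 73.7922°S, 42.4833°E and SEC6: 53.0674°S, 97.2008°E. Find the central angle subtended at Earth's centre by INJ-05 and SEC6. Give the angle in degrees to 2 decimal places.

30.18°

Δφ = 20.7248°,  Δλ = 54.7175°
a = sin²(Δφ/2) + cos φ₁ cos φ₂ sin²(Δλ/2) = 0.067776
c = 2·arcsin(√a) = 0.526744 rad = 30.1802°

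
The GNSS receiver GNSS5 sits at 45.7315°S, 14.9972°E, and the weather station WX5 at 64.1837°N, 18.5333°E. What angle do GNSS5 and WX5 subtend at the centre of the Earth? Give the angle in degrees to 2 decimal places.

Δφ = 109.9152°,  Δλ = 3.5361°
a = sin²(Δφ/2) + cos φ₁ cos φ₂ sin²(Δλ/2) = 0.670604
c = 2·arcsin(√a) = 1.918998 rad = 109.9505°

109.95°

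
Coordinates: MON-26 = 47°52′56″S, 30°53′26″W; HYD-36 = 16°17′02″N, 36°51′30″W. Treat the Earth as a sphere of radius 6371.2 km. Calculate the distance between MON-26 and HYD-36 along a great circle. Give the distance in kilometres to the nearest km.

7160 km

MON-26: φ = -47.88222°, λ = -30.89056°
HYD-36: φ = +16.28389°, λ = -36.85833°
Δφ = 64.1661°,  Δλ = -5.9678°
a = sin²(Δφ/2) + cos φ₁ cos φ₂ sin²(Δλ/2) = 0.283863
c = 2·arcsin(√a) = 1.123782 rad = 64.3880°
d = R·c = 6371.2 × 1.123782 = 7159.8 km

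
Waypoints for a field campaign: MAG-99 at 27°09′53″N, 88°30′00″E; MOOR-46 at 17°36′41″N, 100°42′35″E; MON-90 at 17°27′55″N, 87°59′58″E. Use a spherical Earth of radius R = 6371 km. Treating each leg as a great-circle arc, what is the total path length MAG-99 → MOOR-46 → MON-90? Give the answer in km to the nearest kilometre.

MAG-99: φ = +27.16472°, λ = +88.50000°
MOOR-46: φ = +17.61139°, λ = +100.70972°
MON-90: φ = +17.46528°, λ = +87.99944°
MAG-99→MOOR-46: c = 0.257813 rad, d = 1642.53 km
MOOR-46→MON-90: c = 0.211500 rad, d = 1347.47 km
Total = 1642.53 + 1347.47 = 2989.99 km

2990 km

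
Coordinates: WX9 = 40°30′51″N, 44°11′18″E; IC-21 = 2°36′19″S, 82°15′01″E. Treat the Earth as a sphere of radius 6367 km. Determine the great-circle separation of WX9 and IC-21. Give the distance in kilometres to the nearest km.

WX9: φ = +40.51417°, λ = +44.18833°
IC-21: φ = -2.60528°, λ = +82.25028°
Δφ = -43.1194°,  Δλ = 38.0619°
a = sin²(Δφ/2) + cos φ₁ cos φ₂ sin²(Δλ/2) = 0.215786
c = 2·arcsin(√a) = 0.966203 rad = 55.3594°
d = R·c = 6367 × 0.966203 = 6151.8 km

6152 km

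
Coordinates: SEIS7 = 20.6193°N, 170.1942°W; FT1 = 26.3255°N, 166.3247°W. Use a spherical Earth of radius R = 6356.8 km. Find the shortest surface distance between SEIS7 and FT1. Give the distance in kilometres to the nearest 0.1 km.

Δφ = 5.7062°,  Δλ = 3.8695°
a = sin²(Δφ/2) + cos φ₁ cos φ₂ sin²(Δλ/2) = 0.003434
c = 2·arcsin(√a) = 0.117264 rad = 6.7187°
d = R·c = 6356.8 × 0.117264 = 745.4 km

745.4 km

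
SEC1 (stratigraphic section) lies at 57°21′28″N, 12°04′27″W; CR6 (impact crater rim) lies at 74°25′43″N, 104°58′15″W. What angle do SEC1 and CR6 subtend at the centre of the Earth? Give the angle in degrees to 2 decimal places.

SEC1: φ = +57.35778°, λ = -12.07417°
CR6: φ = +74.42861°, λ = -104.97083°
Δφ = 17.0708°,  Δλ = -92.8967°
a = sin²(Δφ/2) + cos φ₁ cos φ₂ sin²(Δλ/2) = 0.098084
c = 2·arcsin(√a) = 0.637087 rad = 36.5024°

36.50°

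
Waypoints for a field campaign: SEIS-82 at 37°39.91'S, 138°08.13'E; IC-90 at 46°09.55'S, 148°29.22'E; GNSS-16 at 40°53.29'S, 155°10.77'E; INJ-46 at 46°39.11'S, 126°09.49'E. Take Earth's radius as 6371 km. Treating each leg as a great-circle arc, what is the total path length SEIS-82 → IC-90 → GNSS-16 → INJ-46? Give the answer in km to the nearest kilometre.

4471 km

SEIS-82: φ = -37.66517°, λ = +138.13550°
IC-90: φ = -46.15917°, λ = +148.48700°
GNSS-16: φ = -40.88817°, λ = +155.17950°
INJ-46: φ = -46.65183°, λ = +126.15817°
SEIS-82→IC-90: c = 0.199796 rad, d = 1272.90 km
IC-90→GNSS-16: c = 0.124956 rad, d = 796.09 km
GNSS-16→INJ-46: c = 0.376963 rad, d = 2401.63 km
Total = 1272.90 + 796.09 + 2401.63 = 4470.62 km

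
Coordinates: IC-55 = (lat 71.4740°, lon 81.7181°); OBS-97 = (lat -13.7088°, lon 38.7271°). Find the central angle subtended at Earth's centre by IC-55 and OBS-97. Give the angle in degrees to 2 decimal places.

Δφ = -85.1828°,  Δλ = -42.9910°
a = sin²(Δφ/2) + cos φ₁ cos φ₂ sin²(Δλ/2) = 0.499458
c = 2·arcsin(√a) = 1.569713 rad = 89.9379°

89.94°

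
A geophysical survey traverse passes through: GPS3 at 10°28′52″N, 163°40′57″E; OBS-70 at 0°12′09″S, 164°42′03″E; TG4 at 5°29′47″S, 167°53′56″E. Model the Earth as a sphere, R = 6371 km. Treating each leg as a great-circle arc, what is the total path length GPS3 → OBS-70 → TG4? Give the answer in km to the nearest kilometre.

1881 km

GPS3: φ = +10.48111°, λ = +163.68250°
OBS-70: φ = -0.20250°, λ = +164.70083°
TG4: φ = -5.49639°, λ = +167.89889°
GPS3→OBS-70: c = 0.187300 rad, d = 1193.29 km
OBS-70→TG4: c = 0.107901 rad, d = 687.43 km
Total = 1193.29 + 687.43 = 1880.72 km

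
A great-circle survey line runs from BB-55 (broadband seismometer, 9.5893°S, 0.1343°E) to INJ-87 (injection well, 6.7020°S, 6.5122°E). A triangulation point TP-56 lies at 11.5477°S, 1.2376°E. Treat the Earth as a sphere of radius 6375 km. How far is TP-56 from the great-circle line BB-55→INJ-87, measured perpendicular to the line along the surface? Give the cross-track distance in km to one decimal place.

δ₁₃ = central angle BB-55→TP-56 = 0.039072 rad  (haversine)
θ₁₃ = bearing BB-55→TP-56 = 151.121°,  θ₁₂ = bearing BB-55→INJ-87 = 65.902°
dₓₜ = R·arcsin(sin δ₁₃ · sin(θ₁₃ − θ₁₂)) = 6375·arcsin(0.03906·sin(85.219°)) = 248.215 km
|dₓₜ| = 248.215 km

248.2 km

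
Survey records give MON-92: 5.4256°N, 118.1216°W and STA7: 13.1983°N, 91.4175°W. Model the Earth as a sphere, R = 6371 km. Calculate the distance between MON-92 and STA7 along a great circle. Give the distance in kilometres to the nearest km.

3052 km

Δφ = 7.7727°,  Δλ = 26.7041°
a = sin²(Δφ/2) + cos φ₁ cos φ₂ sin²(Δλ/2) = 0.056283
c = 2·arcsin(√a) = 0.479048 rad = 27.4474°
d = R·c = 6371 × 0.479048 = 3052.0 km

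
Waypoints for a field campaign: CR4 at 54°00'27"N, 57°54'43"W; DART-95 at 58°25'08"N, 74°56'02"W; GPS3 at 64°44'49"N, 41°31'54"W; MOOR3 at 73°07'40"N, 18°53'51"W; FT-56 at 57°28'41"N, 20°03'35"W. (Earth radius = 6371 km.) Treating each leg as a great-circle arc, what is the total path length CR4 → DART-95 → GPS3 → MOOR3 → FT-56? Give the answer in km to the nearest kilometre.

CR4: φ = +54.00750°, λ = -57.91194°
DART-95: φ = +58.41889°, λ = -74.93389°
GPS3: φ = +64.74694°, λ = -41.53167°
MOOR3: φ = +73.12778°, λ = -18.89750°
FT-56: φ = +57.47806°, λ = -20.05972°
CR4→DART-95: c = 0.181606 rad, d = 1157.01 km
DART-95→GPS3: c = 0.294306 rad, d = 1875.02 km
GPS3→MOOR3: c = 0.201414 rad, d = 1283.21 km
MOOR3→FT-56: c = 0.273258 rad, d = 1740.93 km
Total = 1157.01 + 1875.02 + 1283.21 + 1740.93 = 6056.17 km

6056 km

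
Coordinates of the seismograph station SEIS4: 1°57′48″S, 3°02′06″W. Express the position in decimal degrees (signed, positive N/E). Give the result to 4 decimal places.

lat: 1.9633° S → -1.9633°
lon: 3.0350° W → -3.0350°

-1.9633°, -3.0350°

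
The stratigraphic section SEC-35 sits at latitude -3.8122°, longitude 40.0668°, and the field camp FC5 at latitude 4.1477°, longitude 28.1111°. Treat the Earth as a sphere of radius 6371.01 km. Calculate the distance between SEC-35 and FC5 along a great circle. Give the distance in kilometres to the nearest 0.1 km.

Δφ = 7.9599°,  Δλ = -11.9557°
a = sin²(Δφ/2) + cos φ₁ cos φ₂ sin²(Δλ/2) = 0.015611
c = 2·arcsin(√a) = 0.250543 rad = 14.3550°
d = R·c = 6371.01 × 0.250543 = 1596.2 km

1596.2 km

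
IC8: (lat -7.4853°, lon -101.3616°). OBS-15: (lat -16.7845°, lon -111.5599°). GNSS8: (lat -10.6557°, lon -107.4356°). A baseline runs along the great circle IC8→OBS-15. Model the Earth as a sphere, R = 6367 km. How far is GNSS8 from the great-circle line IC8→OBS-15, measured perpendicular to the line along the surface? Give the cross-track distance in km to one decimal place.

δ₁₃ = central angle IC8→GNSS8 = 0.118396 rad  (haversine)
θ₁₃ = bearing IC8→GNSS8 = 241.686°,  θ₁₂ = bearing IC8→OBS-15 = 226.024°
dₓₜ = R·arcsin(sin δ₁₃ · sin(θ₁₃ − θ₁₂)) = 6367·arcsin(0.11812·sin(15.662°)) = 203.069 km
|dₓₜ| = 203.069 km

203.1 km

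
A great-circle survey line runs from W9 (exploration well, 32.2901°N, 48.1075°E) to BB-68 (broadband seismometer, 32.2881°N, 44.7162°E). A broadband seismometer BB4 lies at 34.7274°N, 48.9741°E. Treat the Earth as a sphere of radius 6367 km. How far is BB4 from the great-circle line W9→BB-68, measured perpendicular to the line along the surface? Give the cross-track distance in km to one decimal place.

272.3 km

δ₁₃ = central angle W9→BB4 = 0.044368 rad  (haversine)
θ₁₃ = bearing W9→BB4 = 16.275°,  θ₁₂ = bearing W9→BB-68 = 270.866°
dₓₜ = R·arcsin(sin δ₁₃ · sin(θ₁₃ − θ₁₂)) = 6367·arcsin(0.04435·sin(-254.591°)) = 272.332 km
|dₓₜ| = 272.332 km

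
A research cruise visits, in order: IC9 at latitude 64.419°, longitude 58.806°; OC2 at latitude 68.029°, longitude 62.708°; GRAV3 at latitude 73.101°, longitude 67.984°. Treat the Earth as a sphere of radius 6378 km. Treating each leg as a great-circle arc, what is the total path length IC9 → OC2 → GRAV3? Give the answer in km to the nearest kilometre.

1035 km

IC9→OC2: c = 0.068697 rad, d = 438.15 km
OC2→GRAV3: c = 0.093590 rad, d = 596.92 km
Total = 438.15 + 596.92 = 1035.07 km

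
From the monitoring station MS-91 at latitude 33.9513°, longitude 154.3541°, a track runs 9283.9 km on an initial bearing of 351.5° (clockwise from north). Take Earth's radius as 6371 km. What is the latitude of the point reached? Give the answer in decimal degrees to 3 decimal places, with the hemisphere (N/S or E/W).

δ = d/R = 9283.9/6371 = 1.457212 rad
φ₂ = arcsin(sin φ₁ cos δ + cos φ₁ sin δ cos θ)
   = arcsin(0.55849·0.11334 + 0.82951·0.99356·0.98902) = 61.45159°
λ₂ = λ₁ + atan2(sin θ sin δ cos φ₁, cos δ − sin φ₁ sin φ₂) = -7.74957°

61.452°N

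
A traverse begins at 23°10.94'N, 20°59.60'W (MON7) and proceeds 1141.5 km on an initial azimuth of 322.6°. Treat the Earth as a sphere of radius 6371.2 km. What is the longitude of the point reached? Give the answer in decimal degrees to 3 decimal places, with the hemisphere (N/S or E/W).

28.260°W

MON7: φ = +23.18233°, λ = -20.99333°
δ = d/R = 1141.5/6371.2 = 0.179166 rad
φ₂ = arcsin(sin φ₁ cos δ + cos φ₁ sin δ cos θ)
   = arcsin(0.39366·0.98399 + 0.91926·0.17821·0.79441) = 31.16455°
λ₂ = λ₁ + atan2(sin θ sin δ cos φ₁, cos δ − sin φ₁ sin φ₂) = -28.26042°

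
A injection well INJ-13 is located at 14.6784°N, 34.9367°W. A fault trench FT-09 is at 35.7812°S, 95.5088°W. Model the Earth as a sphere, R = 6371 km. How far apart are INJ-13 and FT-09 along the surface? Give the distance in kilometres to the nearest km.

8480 km

Δφ = -50.4596°,  Δλ = -60.5721°
a = sin²(Δφ/2) + cos φ₁ cos φ₂ sin²(Δλ/2) = 0.381287
c = 2·arcsin(√a) = 1.331080 rad = 76.2653°
d = R·c = 6371 × 1.331080 = 8480.3 km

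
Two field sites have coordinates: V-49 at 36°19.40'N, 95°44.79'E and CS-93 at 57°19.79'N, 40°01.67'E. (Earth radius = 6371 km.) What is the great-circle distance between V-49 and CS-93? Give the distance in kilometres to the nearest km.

4666 km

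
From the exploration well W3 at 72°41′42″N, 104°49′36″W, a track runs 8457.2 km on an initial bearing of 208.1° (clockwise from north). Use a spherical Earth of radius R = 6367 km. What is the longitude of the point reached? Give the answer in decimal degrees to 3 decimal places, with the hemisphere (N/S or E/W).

132.045°W

W3: φ = +72.69500°, λ = -104.82667°
δ = d/R = 8457.2/6367 = 1.328286 rad
φ₂ = arcsin(sin φ₁ cos δ + cos φ₁ sin δ cos θ)
   = arcsin(0.95473·0.24014 + 0.29746·0.97074·-0.88213) = -1.45821°
λ₂ = λ₁ + atan2(sin θ sin δ cos φ₁, cos δ − sin φ₁ sin φ₂) = -132.04467°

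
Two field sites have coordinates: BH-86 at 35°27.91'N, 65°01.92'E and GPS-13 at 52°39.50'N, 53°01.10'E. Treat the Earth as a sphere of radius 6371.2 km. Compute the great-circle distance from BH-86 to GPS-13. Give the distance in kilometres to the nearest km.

2133 km

BH-86: φ = +35.46517°, λ = +65.03200°
GPS-13: φ = +52.65833°, λ = +53.01833°
Δφ = 17.1932°,  Δλ = -12.0137°
a = sin²(Δφ/2) + cos φ₁ cos φ₂ sin²(Δλ/2) = 0.027753
c = 2·arcsin(√a) = 0.334747 rad = 19.1796°
d = R·c = 6371.2 × 0.334747 = 2132.7 km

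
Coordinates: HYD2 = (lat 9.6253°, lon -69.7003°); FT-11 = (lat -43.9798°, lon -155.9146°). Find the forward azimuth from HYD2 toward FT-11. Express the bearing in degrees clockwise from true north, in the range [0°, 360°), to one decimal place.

Δλ = -86.2143°
y = sin Δλ · cos φ₂ = -0.718015
x = cos φ₁ sin φ₂ − sin φ₁ cos φ₂ cos Δλ = -0.692573
θ = atan2(y, x) = -133.9667° → 226.0333° (mod 360°)

226.0°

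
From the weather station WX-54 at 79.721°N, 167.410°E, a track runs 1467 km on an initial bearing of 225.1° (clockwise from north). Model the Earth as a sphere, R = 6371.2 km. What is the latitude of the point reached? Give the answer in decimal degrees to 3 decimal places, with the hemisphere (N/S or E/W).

68.316°N

δ = d/R = 1467/6371.2 = 0.230255 rad
φ₂ = arcsin(sin φ₁ cos δ + cos φ₁ sin δ cos θ)
   = arcsin(0.98395·0.97361 + 0.17844·0.22823·-0.70587) = 68.31599°
λ₂ = λ₁ + atan2(sin θ sin δ cos φ₁, cos δ − sin φ₁ sin φ₂) = 141.46369°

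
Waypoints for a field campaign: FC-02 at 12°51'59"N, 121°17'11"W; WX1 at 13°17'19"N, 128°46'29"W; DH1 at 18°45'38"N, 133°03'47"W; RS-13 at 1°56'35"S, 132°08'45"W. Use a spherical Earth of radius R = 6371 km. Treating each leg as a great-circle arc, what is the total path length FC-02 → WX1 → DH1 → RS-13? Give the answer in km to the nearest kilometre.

FC-02: φ = +12.86639°, λ = -121.28639°
WX1: φ = +13.28861°, λ = -128.77472°
DH1: φ = +18.76056°, λ = -133.06306°
RS-13: φ = -1.94306°, λ = -132.14583°
FC-02→WX1: c = 0.127515 rad, d = 812.40 km
WX1→DH1: c = 0.119544 rad, d = 761.62 km
DH1→RS-13: c = 0.361689 rad, d = 2304.32 km
Total = 812.40 + 761.62 + 2304.32 = 3878.33 km

3878 km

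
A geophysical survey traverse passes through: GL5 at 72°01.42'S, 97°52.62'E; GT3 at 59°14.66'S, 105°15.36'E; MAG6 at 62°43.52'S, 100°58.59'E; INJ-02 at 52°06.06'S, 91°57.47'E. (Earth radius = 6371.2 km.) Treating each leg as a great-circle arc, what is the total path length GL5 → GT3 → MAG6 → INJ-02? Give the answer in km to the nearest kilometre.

GL5: φ = -72.02367°, λ = +97.87700°
GT3: φ = -59.24433°, λ = +105.25600°
MAG6: φ = -62.72533°, λ = +100.97650°
INJ-02: φ = -52.10100°, λ = +91.95783°
GL5→GT3: c = 0.228875 rad, d = 1458.21 km
GT3→MAG6: c = 0.070703 rad, d = 450.46 km
MAG6→INJ-02: c = 0.203441 rad, d = 1296.16 km
Total = 1458.21 + 450.46 + 1296.16 = 3204.84 km

3205 km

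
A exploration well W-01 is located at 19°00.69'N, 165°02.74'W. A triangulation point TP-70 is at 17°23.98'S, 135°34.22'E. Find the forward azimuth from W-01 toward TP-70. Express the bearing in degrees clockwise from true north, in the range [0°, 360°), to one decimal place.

W-01: φ = +19.01150°, λ = -165.04567°
TP-70: φ = -17.39967°, λ = +135.57033°
Δλ = -59.3840°
y = sin Δλ · cos φ₂ = -0.821221
x = cos φ₁ sin φ₂ − sin φ₁ cos φ₂ cos Δλ = -0.441035
θ = atan2(y, x) = -118.2379° → 241.7621° (mod 360°)

241.8°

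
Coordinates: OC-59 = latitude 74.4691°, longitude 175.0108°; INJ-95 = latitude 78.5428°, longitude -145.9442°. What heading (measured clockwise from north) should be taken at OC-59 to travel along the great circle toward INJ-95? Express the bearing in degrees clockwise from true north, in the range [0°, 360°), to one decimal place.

47.7°

Δλ = 39.0450°
y = sin Δλ · cos φ₂ = 0.125127
x = cos φ₁ sin φ₂ − sin φ₁ cos φ₂ cos Δλ = 0.113785
θ = atan2(y, x) = 47.7180° → 47.7180° (mod 360°)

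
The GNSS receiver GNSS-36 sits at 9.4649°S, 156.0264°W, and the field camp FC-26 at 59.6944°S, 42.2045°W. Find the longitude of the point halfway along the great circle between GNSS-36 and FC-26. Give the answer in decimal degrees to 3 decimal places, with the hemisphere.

125.491°W

Bx = cos φ₂ cos Δλ = -0.203810,  By = cos φ₂ sin Δλ = 0.461622
φₘ = atan2(sin φ₁ + sin φ₂, √((cos φ₁ + Bx)² + By²)) = -48.52283°
λₘ = λ₁ + atan2(By, cos φ₁ + Bx) = -125.49113°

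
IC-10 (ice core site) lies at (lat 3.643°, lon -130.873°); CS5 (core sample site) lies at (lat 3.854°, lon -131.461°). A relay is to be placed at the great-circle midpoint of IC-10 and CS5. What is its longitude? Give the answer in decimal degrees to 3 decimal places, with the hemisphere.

Bx = cos φ₂ cos Δλ = 0.997686,  By = cos φ₂ sin Δλ = -0.010239
φₘ = atan2(sin φ₁ + sin φ₂, √((cos φ₁ + Bx)² + By²)) = 3.74855°
λₘ = λ₁ + atan2(By, cos φ₁ + Bx) = -131.16696°

131.167°W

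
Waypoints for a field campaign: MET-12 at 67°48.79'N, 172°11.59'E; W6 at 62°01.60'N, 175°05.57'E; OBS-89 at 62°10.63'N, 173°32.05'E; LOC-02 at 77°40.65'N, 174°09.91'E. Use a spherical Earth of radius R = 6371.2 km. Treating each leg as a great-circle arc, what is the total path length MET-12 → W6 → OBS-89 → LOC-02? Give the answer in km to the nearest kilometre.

2464 km

MET-12: φ = +67.81317°, λ = +172.19317°
W6: φ = +62.02667°, λ = +175.09283°
OBS-89: φ = +62.17717°, λ = +173.53417°
LOC-02: φ = +77.67750°, λ = +174.16517°
MET-12→W6: c = 0.103218 rad, d = 657.63 km
W6→OBS-89: c = 0.012997 rad, d = 82.80 km
OBS-89→LOC-02: c = 0.270554 rad, d = 1723.76 km
Total = 657.63 + 82.80 + 1723.76 = 2464.19 km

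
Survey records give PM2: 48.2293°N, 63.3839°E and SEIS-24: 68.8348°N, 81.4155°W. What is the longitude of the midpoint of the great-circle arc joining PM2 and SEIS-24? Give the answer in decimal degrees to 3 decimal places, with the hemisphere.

Bx = cos φ₂ cos Δλ = -0.295035,  By = cos φ₂ sin Δλ = -0.208129
φₘ = atan2(sin φ₁ + sin φ₂, √((cos φ₁ + Bx)² + By²)) = 75.77423°
λₘ = λ₁ + atan2(By, cos φ₁ + Bx) = 34.09941°

34.099°E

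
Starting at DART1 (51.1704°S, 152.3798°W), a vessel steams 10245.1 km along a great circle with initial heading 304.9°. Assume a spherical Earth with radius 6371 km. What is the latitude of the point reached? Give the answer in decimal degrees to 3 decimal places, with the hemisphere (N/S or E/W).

δ = d/R = 10245.1/6371 = 1.608084 rad
φ₂ = arcsin(sin φ₁ cos δ + cos φ₁ sin δ cos θ)
   = arcsin(-0.77901·-0.03728 + 0.62701·0.99930·0.57215) = 22.80091°
λ₂ = λ₁ + atan2(sin θ sin δ cos φ₁, cos δ − sin φ₁ sin φ₂) = 144.86543°

22.801°N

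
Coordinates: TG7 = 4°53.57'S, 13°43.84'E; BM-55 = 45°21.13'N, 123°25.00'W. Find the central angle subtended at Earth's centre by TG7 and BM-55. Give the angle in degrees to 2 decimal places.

125.03°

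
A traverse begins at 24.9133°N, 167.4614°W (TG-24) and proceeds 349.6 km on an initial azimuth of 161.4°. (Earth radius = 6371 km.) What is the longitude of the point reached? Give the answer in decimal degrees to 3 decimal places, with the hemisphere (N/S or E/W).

δ = d/R = 349.6/6371 = 0.054874 rad
φ₂ = arcsin(sin φ₁ cos δ + cos φ₁ sin δ cos θ)
   = arcsin(0.42125·0.99849 + 0.90695·0.05485·-0.94777) = 21.92965°
λ₂ = λ₁ + atan2(sin θ sin δ cos φ₁, cos δ − sin φ₁ sin φ₂) = -166.38084°

166.381°W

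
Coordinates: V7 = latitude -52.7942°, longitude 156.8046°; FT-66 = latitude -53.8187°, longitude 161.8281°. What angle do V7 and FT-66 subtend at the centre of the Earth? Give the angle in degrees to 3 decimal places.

Δφ = -1.0245°,  Δλ = 5.0235°
a = sin²(Δφ/2) + cos φ₁ cos φ₂ sin²(Δλ/2) = 0.000766
c = 2·arcsin(√a) = 0.055343 rad = 3.1709°

3.171°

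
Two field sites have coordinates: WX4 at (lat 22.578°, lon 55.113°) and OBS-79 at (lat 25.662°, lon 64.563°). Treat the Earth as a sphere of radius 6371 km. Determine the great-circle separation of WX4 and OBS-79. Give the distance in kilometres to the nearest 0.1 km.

Δφ = 3.0840°,  Δλ = 9.4500°
a = sin²(Δφ/2) + cos φ₁ cos φ₂ sin²(Δλ/2) = 0.006371
c = 2·arcsin(√a) = 0.159813 rad = 9.1566°
d = R·c = 6371 × 0.159813 = 1018.2 km

1018.2 km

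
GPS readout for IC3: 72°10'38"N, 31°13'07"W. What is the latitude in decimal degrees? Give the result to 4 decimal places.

72.1772°N

72° + 10′/60 + 38″/3600 = 72 + 0.16667 + 0.01056 = 72.1772°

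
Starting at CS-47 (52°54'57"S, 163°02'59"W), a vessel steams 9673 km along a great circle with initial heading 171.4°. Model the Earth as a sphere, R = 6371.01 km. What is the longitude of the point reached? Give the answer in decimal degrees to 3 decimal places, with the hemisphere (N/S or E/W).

5.777°E

CS-47: φ = -52.91583°, λ = -163.04972°
δ = d/R = 9673/6371.01 = 1.518284 rad
φ₂ = arcsin(sin φ₁ cos δ + cos φ₁ sin δ cos θ)
   = arcsin(-0.79775·0.05249 + 0.60299·0.99862·-0.98876) = -39.58771°
λ₂ = λ₁ + atan2(sin θ sin δ cos φ₁, cos δ − sin φ₁ sin φ₂) = 5.77737°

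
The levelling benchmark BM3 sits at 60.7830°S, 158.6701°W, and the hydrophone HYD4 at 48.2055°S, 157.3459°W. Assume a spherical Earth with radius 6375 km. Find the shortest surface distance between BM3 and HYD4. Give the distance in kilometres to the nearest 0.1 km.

Δφ = 12.5775°,  Δλ = 1.3242°
a = sin²(Δφ/2) + cos φ₁ cos φ₂ sin²(Δλ/2) = 0.012042
c = 2·arcsin(√a) = 0.219917 rad = 12.6003°
d = R·c = 6375 × 0.219917 = 1402.0 km

1402.0 km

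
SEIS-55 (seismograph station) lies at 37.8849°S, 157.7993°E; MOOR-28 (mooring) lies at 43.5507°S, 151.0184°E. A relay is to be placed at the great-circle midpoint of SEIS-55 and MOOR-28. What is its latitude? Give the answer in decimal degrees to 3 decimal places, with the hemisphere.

Bx = cos φ₂ cos Δλ = 0.719695,  By = cos φ₂ sin Δλ = -0.085575
φₘ = atan2(sin φ₁ + sin φ₂, √((cos φ₁ + Bx)² + By²)) = -40.76734°
λₘ = λ₁ + atan2(By, cos φ₁ + Bx) = 154.55342°

40.767°S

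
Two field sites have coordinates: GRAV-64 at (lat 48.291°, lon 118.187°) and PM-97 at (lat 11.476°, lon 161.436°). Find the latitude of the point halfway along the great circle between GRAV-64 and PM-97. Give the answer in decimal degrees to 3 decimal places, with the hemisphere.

31.649°N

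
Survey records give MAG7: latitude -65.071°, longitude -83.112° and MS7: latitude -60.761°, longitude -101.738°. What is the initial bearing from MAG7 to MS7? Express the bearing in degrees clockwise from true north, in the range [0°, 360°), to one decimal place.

288.4°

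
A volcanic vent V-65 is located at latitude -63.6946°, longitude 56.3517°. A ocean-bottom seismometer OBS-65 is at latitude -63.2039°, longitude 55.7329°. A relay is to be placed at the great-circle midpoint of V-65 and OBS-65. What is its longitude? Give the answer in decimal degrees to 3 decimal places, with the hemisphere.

Bx = cos φ₂ cos Δλ = 0.450790,  By = cos φ₂ sin Δλ = -0.004869
φₘ = atan2(sin φ₁ + sin φ₂, √((cos φ₁ + Bx)² + By²)) = -63.44958°
λₘ = λ₁ + atan2(By, cos φ₁ + Bx) = 56.03965°

56.040°E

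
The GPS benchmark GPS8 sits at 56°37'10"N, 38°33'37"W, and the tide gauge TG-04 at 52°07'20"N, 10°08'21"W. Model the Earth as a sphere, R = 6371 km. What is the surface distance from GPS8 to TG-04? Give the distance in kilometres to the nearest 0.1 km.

GPS8: φ = +56.61944°, λ = -38.56028°
TG-04: φ = +52.12222°, λ = -10.13917°
Δφ = -4.4972°,  Δλ = 28.4211°
a = sin²(Δφ/2) + cos φ₁ cos φ₂ sin²(Δλ/2) = 0.021897
c = 2·arcsin(√a) = 0.297043 rad = 17.0193°
d = R·c = 6371 × 0.297043 = 1892.5 km

1892.5 km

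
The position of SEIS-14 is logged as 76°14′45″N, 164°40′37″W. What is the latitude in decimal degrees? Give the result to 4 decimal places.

76.2458°N

76° + 14′/60 + 45″/3600 = 76 + 0.23333 + 0.01250 = 76.2458°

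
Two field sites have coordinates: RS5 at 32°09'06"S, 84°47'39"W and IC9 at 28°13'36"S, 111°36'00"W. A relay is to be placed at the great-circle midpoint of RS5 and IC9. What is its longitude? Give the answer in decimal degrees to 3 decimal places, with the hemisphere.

98.469°W

RS5: φ = -32.15167°, λ = -84.79417°
IC9: φ = -28.22667°, λ = -111.60000°
Bx = cos φ₂ cos Δλ = 0.786402,  By = cos φ₂ sin Δλ = -0.397341
φₘ = atan2(sin φ₁ + sin φ₂, √((cos φ₁ + Bx)² + By²)) = -30.88122°
λₘ = λ₁ + atan2(By, cos φ₁ + Bx) = -98.46924°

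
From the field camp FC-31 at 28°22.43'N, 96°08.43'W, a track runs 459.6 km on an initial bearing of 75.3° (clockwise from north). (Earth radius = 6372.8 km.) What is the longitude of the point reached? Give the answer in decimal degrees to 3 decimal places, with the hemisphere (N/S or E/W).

91.554°W

FC-31: φ = +28.37383°, λ = -96.14050°
δ = d/R = 459.6/6372.8 = 0.072119 rad
φ₂ = arcsin(sin φ₁ cos δ + cos φ₁ sin δ cos θ)
   = arcsin(0.47522·0.99740 + 0.87987·0.07206·0.25376) = 29.34554°
λ₂ = λ₁ + atan2(sin θ sin δ cos φ₁, cos δ − sin φ₁ sin φ₂) = -91.55434°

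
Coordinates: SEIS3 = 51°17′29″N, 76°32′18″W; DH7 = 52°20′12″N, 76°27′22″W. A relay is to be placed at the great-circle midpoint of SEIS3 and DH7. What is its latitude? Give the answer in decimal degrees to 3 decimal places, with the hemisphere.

SEIS3: φ = +51.29139°, λ = -76.53833°
DH7: φ = +52.33667°, λ = -76.45611°
Bx = cos φ₂ cos Δλ = 0.611020,  By = cos φ₂ sin Δλ = 0.000877
φₘ = atan2(sin φ₁ + sin φ₂, √((cos φ₁ + Bx)² + By²)) = 51.81403°
λₘ = λ₁ + atan2(By, cos φ₁ + Bx) = -76.49770°

51.814°N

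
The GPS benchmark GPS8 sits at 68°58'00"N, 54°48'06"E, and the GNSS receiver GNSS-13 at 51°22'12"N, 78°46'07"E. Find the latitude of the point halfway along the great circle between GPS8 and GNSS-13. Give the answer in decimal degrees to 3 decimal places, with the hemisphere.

GPS8: φ = +68.96667°, λ = +54.80167°
GNSS-13: φ = +51.37000°, λ = +78.76861°
Bx = cos φ₂ cos Δλ = 0.570463,  By = cos φ₂ sin Δλ = 0.253592
φₘ = atan2(sin φ₁ + sin φ₂, √((cos φ₁ + Bx)² + By²)) = 60.66999°
λₘ = λ₁ + atan2(By, cos φ₁ + Bx) = 70.06404°

60.670°N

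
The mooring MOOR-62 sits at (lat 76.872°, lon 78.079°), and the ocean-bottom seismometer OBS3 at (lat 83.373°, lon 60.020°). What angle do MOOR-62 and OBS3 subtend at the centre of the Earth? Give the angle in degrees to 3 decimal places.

Δφ = 6.5010°,  Δλ = -18.0590°
a = sin²(Δφ/2) + cos φ₁ cos φ₂ sin²(Δλ/2) = 0.003861
c = 2·arcsin(√a) = 0.124349 rad = 7.1247°

7.125°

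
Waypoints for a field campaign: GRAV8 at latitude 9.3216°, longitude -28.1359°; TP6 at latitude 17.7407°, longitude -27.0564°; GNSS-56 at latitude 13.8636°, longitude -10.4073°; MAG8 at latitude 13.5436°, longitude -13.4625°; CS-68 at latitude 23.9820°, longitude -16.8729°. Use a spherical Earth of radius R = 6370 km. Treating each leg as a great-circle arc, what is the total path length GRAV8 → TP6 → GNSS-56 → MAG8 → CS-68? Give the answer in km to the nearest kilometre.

4321 km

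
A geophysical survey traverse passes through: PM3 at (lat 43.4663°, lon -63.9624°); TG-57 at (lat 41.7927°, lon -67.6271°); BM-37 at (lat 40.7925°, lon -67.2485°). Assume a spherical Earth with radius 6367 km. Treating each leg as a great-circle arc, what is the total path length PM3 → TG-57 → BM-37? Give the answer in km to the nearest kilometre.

468 km

PM3→TG-57: c = 0.055379 rad, d = 352.60 km
TG-57→BM-37: c = 0.018149 rad, d = 115.55 km
Total = 352.60 + 115.55 = 468.16 km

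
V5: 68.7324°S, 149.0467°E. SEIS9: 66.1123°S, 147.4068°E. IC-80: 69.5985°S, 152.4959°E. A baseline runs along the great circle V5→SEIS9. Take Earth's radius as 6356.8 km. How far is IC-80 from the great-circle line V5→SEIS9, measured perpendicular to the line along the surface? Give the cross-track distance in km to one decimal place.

δ₁₃ = central angle V5→IC-80 = 0.026204 rad  (haversine)
θ₁₃ = bearing V5→IC-80 = 126.825°,  θ₁₂ = bearing V5→SEIS9 = 345.729°
dₓₜ = R·arcsin(sin δ₁₃ · sin(θ₁₃ − θ₁₂)) = 6356.8·arcsin(0.02620·sin(-218.903°)) = 104.601 km
|dₓₜ| = 104.601 km

104.6 km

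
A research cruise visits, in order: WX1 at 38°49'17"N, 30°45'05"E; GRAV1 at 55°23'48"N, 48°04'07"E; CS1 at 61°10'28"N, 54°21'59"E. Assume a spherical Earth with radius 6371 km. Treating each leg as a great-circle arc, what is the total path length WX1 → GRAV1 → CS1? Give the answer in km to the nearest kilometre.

2988 km

WX1: φ = +38.82139°, λ = +30.75139°
GRAV1: φ = +55.39667°, λ = +48.06861°
CS1: φ = +61.17444°, λ = +54.36639°
WX1→GRAV1: c = 0.352854 rad, d = 2248.03 km
GRAV1→CS1: c = 0.116104 rad, d = 739.70 km
Total = 2248.03 + 739.70 = 2987.73 km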